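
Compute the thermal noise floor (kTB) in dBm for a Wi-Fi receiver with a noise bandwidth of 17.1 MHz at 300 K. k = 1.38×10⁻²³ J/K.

P_n = kTB = 1.38×10⁻²³ × 300 × 1.71×10⁷ = 7.08×10⁻¹⁴ W
In dBm: 10 log₁₀(7.08×10⁻¹⁴ / 10⁻³) = −101.5 dBm

−101.5 dBm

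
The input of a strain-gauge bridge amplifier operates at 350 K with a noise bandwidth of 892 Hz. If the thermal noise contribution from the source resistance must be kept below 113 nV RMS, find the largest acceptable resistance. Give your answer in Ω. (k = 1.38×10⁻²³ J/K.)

Johnson–Nyquist: V_n = √(4kTRB) ⇒ R = V_n² / (4kTB)
4kTB = 4 × 1.38×10⁻²³ × 350 × 8.92×10² = 1.72×10⁻¹⁷
R = (1.13×10⁻⁷)² / 1.72×10⁻¹⁷ = 7.41×10² Ω = 741 Ω

741 Ω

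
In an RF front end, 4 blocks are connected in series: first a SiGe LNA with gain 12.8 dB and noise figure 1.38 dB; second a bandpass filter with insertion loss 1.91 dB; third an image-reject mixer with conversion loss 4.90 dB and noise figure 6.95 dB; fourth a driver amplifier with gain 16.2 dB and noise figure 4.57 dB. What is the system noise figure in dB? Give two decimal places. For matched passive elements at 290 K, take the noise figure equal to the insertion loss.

3.41 dB

Convert to linear (a loss of L dB is a gain of −L dB): F_i = 10^(NF_i/10), G_i = 10^(G_i,dB/10)
  Stage 1: F_1 = 10^(1.38/10) = 1.374, G_1 = 10^(12.8/10) = 19.05
  Stage 2: F_2 = 10^(1.91/10) = 1.552, G_2 = 10^(−1.91/10) = 0.6442
  Stage 3: F_3 = 10^(6.95/10) = 4.955, G_3 = 10^(−4.90/10) = 0.3236
  Stage 4: F_4 = 10^(4.57/10) = 2.864, G_4 = 10^(16.2/10) = 41.69
Friis cascade:
  F = 1.374 + (1.552 − 1)/19.05 + (4.955 − 1)/12.27 + (2.864 − 1)/3.972 = 2.195
NF = 10 log₁₀(2.195) = 3.41 dB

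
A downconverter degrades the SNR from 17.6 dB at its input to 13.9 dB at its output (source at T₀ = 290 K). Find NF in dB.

3.7 dB

NF (dB) = SNR_in(dB) − SNR_out(dB) when the source is at T₀
NF = 17.6 − 13.9 = 3.7 dB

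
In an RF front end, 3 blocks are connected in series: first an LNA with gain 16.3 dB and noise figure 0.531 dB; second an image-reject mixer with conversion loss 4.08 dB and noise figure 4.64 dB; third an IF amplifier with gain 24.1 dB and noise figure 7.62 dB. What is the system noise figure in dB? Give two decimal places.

1.65 dB

Convert to linear (a loss of L dB is a gain of −L dB): F_i = 10^(NF_i/10), G_i = 10^(G_i,dB/10)
  Stage 1: F_1 = 10^(0.531/10) = 1.130, G_1 = 10^(16.3/10) = 42.66
  Stage 2: F_2 = 10^(4.64/10) = 2.911, G_2 = 10^(−4.08/10) = 0.3908
  Stage 3: F_3 = 10^(7.62/10) = 5.781, G_3 = 10^(24.1/10) = 257.0
Friis cascade:
  F = 1.130 + (2.911 − 1)/42.66 + (5.781 − 1)/16.67 = 1.462
NF = 10 log₁₀(1.462) = 1.65 dB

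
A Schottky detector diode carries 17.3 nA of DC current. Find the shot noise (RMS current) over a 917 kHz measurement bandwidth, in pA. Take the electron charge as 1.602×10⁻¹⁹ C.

I_n = √(2qI·B)
2qI·B = 2 × 1.602×10⁻¹⁹ × 1.73×10⁻⁸ × 9.17×10⁵ = 5.08×10⁻²¹ A²
I_n = √(5.08×10⁻²¹) = 7.13×10⁻¹¹ A = 71.3 pA

71.3 pA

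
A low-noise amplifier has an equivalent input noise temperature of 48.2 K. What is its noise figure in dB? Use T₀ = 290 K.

F = 1 + T_e/T₀ = 1 + 48.2/290 = 1.16621
NF = 10 log₁₀(1.16621) = 0.668 dB

0.668 dB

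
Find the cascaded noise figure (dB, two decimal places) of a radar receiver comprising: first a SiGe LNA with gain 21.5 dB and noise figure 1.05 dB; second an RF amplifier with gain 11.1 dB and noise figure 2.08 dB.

1.06 dB

Convert to linear (a loss of L dB is a gain of −L dB): F_i = 10^(NF_i/10), G_i = 10^(G_i,dB/10)
  Stage 1: F_1 = 10^(1.05/10) = 1.274, G_1 = 10^(21.5/10) = 141.3
  Stage 2: F_2 = 10^(2.08/10) = 1.614, G_2 = 10^(11.1/10) = 12.88
Friis cascade:
  F = 1.274 + (1.614 − 1)/141.3 = 1.278
NF = 10 log₁₀(1.278) = 1.06 dB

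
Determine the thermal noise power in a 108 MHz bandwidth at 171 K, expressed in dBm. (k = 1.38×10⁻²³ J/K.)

P_n = kTB = 1.38×10⁻²³ × 171 × 1.08×10⁸ = 2.55×10⁻¹³ W
In dBm: 10 log₁₀(2.55×10⁻¹³ / 10⁻³) = −95.9 dBm

−95.9 dBm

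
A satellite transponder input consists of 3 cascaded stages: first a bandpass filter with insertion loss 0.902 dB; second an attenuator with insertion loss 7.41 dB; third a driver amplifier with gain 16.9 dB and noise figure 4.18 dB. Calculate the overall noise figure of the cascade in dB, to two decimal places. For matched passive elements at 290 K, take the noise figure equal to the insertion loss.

Convert to linear (a loss of L dB is a gain of −L dB): F_i = 10^(NF_i/10), G_i = 10^(G_i,dB/10)
  Stage 1: F_1 = 10^(0.902/10) = 1.231, G_1 = 10^(−0.902/10) = 0.8125
  Stage 2: F_2 = 10^(7.41/10) = 5.508, G_2 = 10^(−7.41/10) = 0.1816
  Stage 3: F_3 = 10^(4.18/10) = 2.618, G_3 = 10^(16.9/10) = 48.98
Friis cascade:
  F = 1.231 + (5.508 − 1)/0.8125 + (2.618 − 1)/0.1475 = 17.75
NF = 10 log₁₀(17.75) = 12.49 dB

12.49 dB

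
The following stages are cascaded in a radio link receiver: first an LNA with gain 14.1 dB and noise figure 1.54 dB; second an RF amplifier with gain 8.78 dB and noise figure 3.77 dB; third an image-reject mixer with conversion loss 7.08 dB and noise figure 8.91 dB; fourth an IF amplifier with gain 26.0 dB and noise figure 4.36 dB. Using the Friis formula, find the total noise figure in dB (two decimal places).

Convert to linear (a loss of L dB is a gain of −L dB): F_i = 10^(NF_i/10), G_i = 10^(G_i,dB/10)
  Stage 1: F_1 = 10^(1.54/10) = 1.426, G_1 = 10^(14.1/10) = 25.70
  Stage 2: F_2 = 10^(3.77/10) = 2.382, G_2 = 10^(8.78/10) = 7.551
  Stage 3: F_3 = 10^(8.91/10) = 7.780, G_3 = 10^(−7.08/10) = 0.1959
  Stage 4: F_4 = 10^(4.36/10) = 2.729, G_4 = 10^(26.0/10) = 398.1
Friis cascade:
  F = 1.426 + (2.382 − 1)/25.70 + (7.780 − 1)/194.1 + (2.729 − 1)/38.02 = 1.560
NF = 10 log₁₀(1.560) = 1.93 dB

1.93 dB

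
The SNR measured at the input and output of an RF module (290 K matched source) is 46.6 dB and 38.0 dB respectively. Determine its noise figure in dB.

NF (dB) = SNR_in(dB) − SNR_out(dB) when the source is at T₀
NF = 46.6 − 38.0 = 8.6 dB

8.6 dB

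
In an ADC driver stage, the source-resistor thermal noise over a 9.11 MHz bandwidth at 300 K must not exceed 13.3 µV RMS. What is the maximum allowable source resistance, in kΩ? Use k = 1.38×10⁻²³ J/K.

Johnson–Nyquist: V_n = √(4kTRB) ⇒ R = V_n² / (4kTB)
4kTB = 4 × 1.38×10⁻²³ × 300 × 9.11×10⁶ = 1.51×10⁻¹³
R = (1.33×10⁻⁵)² / 1.51×10⁻¹³ = 1.17×10³ Ω = 1.17 kΩ

1.17 kΩ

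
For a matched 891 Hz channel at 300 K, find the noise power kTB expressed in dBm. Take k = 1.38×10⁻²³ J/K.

−144.3 dBm

P_n = kTB = 1.38×10⁻²³ × 300 × 8.91×10² = 3.69×10⁻¹⁸ W
In dBm: 10 log₁₀(3.69×10⁻¹⁸ / 10⁻³) = −144.3 dBm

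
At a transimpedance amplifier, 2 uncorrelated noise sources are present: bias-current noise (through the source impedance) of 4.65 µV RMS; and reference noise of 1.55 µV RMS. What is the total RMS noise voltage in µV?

Uncorrelated sources add in power (mean-square): V_tot = √(ΣV_i²)
V_tot = √[(4.65×10⁻⁶)² + (1.55×10⁻⁶)²] = 4.90×10⁻⁶ V = 4.90 µV

4.90 µV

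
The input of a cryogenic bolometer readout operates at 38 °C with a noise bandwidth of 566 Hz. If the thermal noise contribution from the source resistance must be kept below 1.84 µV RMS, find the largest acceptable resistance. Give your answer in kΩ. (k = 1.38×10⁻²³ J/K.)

T = 38 °C + 273.15 = 311.15 K
Johnson–Nyquist: V_n = √(4kTRB) ⇒ R = V_n² / (4kTB)
4kTB = 4 × 1.38×10⁻²³ × 311.15 × 5.66×10² = 9.72×10⁻¹⁸
R = (1.84×10⁻⁶)² / 9.72×10⁻¹⁸ = 3.48×10⁵ Ω = 348 kΩ

348 kΩ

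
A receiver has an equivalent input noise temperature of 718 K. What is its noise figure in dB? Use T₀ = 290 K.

F = 1 + T_e/T₀ = 1 + 718/290 = 3.47586
NF = 10 log₁₀(3.47586) = 5.41 dB

5.41 dB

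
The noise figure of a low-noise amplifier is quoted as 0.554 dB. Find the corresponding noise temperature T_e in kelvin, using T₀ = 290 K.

F = 10^(0.554/10) = 1.13606
T_e = (F − 1)·T₀ = (1.13606 − 1) × 290 = 39.5 K

39.5 K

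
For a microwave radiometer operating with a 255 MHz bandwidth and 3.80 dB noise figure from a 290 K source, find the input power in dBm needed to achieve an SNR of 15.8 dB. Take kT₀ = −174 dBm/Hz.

−70.3 dBm

Sensitivity = −174 + 10 log₁₀(B) + NF + SNR_min
= −174 + 84.07 + 3.80 + 15.8
= −70.33 dBm → −70.3 dBm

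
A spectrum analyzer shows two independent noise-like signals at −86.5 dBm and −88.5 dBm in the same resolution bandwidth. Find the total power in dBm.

Convert to linear, add, convert back:
P₁ = 2.24×10⁻¹² W, P₂ = 1.41×10⁻¹² W
P_tot = 3.65×10⁻¹² W → 10 log₁₀(P_tot / 10⁻³) = −84.4 dBm

−84.4 dBm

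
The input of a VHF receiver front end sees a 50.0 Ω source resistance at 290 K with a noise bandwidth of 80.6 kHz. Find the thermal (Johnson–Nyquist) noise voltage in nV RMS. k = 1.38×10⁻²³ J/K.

254 nV

V_n = √(4kTRB)
4kTRB = 4 × 1.38×10⁻²³ × 290 × 5.00×10¹ × 8.06×10⁴ = 6.45×10⁻¹⁴ V²
V_n = √(6.45×10⁻¹⁴) = 2.54×10⁻⁷ V = 254 nV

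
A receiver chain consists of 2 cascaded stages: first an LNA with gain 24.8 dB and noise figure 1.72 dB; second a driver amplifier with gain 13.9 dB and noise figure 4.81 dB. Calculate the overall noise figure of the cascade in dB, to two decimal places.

Convert to linear (a loss of L dB is a gain of −L dB): F_i = 10^(NF_i/10), G_i = 10^(G_i,dB/10)
  Stage 1: F_1 = 10^(1.72/10) = 1.486, G_1 = 10^(24.8/10) = 302.0
  Stage 2: F_2 = 10^(4.81/10) = 3.027, G_2 = 10^(13.9/10) = 24.55
Friis cascade:
  F = 1.486 + (3.027 − 1)/302.0 = 1.493
NF = 10 log₁₀(1.493) = 1.74 dB

1.74 dB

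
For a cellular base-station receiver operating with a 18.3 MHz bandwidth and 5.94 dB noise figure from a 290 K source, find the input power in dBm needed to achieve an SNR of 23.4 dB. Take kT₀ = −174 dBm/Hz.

−72.0 dBm

Sensitivity = −174 + 10 log₁₀(B) + NF + SNR_min
= −174 + 72.62 + 5.94 + 23.4
= −72.04 dBm → −72.0 dBm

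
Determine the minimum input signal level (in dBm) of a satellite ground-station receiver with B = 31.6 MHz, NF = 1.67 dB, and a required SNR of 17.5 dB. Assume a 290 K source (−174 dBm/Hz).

Sensitivity = −174 + 10 log₁₀(B) + NF + SNR_min
= −174 + 75 + 1.67 + 17.5
= −79.83 dBm → −79.8 dBm

−79.8 dBm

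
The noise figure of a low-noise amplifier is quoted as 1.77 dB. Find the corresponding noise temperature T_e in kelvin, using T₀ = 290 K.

146 K

F = 10^(1.77/10) = 1.50314
T_e = (F − 1)·T₀ = (1.50314 − 1) × 290 = 146 K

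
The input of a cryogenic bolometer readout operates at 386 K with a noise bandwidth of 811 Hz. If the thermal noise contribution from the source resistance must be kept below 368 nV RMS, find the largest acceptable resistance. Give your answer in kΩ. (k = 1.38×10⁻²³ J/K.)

Johnson–Nyquist: V_n = √(4kTRB) ⇒ R = V_n² / (4kTB)
4kTB = 4 × 1.38×10⁻²³ × 386 × 8.11×10² = 1.73×10⁻¹⁷
R = (3.68×10⁻⁷)² / 1.73×10⁻¹⁷ = 7.84×10³ Ω = 7.84 kΩ

7.84 kΩ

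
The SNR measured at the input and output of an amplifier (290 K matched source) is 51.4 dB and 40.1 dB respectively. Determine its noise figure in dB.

11.3 dB

NF (dB) = SNR_in(dB) − SNR_out(dB) when the source is at T₀
NF = 51.4 − 40.1 = 11.3 dB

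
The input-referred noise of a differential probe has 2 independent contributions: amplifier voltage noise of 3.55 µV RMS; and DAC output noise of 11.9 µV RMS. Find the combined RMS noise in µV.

12.4 µV

Uncorrelated sources add in power (mean-square): V_tot = √(ΣV_i²)
V_tot = √[(3.55×10⁻⁶)² + (1.19×10⁻⁵)²] = 1.24×10⁻⁵ V = 12.4 µV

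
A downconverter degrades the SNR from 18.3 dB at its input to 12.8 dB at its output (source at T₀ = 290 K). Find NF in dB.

5.5 dB

NF (dB) = SNR_in(dB) − SNR_out(dB) when the source is at T₀
NF = 18.3 − 12.8 = 5.5 dB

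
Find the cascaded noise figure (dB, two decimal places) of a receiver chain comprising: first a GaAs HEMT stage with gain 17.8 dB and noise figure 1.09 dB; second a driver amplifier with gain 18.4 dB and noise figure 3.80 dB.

1.17 dB

Convert to linear (a loss of L dB is a gain of −L dB): F_i = 10^(NF_i/10), G_i = 10^(G_i,dB/10)
  Stage 1: F_1 = 10^(1.09/10) = 1.285, G_1 = 10^(17.8/10) = 60.26
  Stage 2: F_2 = 10^(3.80/10) = 2.399, G_2 = 10^(18.4/10) = 69.18
Friis cascade:
  F = 1.285 + (2.399 − 1)/60.26 = 1.309
NF = 10 log₁₀(1.309) = 1.17 dB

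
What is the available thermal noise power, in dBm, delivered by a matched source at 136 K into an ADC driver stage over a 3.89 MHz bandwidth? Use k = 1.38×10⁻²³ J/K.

−111.4 dBm

P_n = kTB = 1.38×10⁻²³ × 136 × 3.89×10⁶ = 7.30×10⁻¹⁵ W
In dBm: 10 log₁₀(7.30×10⁻¹⁵ / 10⁻³) = −111.4 dBm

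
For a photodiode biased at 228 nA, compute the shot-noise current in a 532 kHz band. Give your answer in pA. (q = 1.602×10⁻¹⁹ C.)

197 pA

I_n = √(2qI·B)
2qI·B = 2 × 1.602×10⁻¹⁹ × 2.28×10⁻⁷ × 5.32×10⁵ = 3.89×10⁻²⁰ A²
I_n = √(3.89×10⁻²⁰) = 1.97×10⁻¹⁰ A = 197 pA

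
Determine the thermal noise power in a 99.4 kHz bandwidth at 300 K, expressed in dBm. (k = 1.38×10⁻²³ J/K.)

−123.9 dBm

P_n = kTB = 1.38×10⁻²³ × 300 × 9.94×10⁴ = 4.12×10⁻¹⁶ W
In dBm: 10 log₁₀(4.12×10⁻¹⁶ / 10⁻³) = −123.9 dBm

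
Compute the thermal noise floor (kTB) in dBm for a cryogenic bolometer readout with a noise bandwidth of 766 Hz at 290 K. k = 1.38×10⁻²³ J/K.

−145.1 dBm

P_n = kTB = 1.38×10⁻²³ × 290 × 7.66×10² = 3.07×10⁻¹⁸ W
In dBm: 10 log₁₀(3.07×10⁻¹⁸ / 10⁻³) = −145.1 dBm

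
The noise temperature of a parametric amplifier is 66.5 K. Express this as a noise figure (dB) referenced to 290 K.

F = 1 + T_e/T₀ = 1 + 66.5/290 = 1.22931
NF = 10 log₁₀(1.22931) = 0.897 dB

0.897 dB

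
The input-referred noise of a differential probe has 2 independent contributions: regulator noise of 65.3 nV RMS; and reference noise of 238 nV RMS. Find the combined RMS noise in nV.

Uncorrelated sources add in power (mean-square): V_tot = √(ΣV_i²)
V_tot = √[(6.53×10⁻⁸)² + (2.38×10⁻⁷)²] = 2.47×10⁻⁷ V = 247 nV

247 nV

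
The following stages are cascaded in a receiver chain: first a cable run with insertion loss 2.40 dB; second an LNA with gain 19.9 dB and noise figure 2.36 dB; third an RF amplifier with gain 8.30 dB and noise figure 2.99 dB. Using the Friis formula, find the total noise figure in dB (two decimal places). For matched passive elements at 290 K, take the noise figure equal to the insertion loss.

Convert to linear (a loss of L dB is a gain of −L dB): F_i = 10^(NF_i/10), G_i = 10^(G_i,dB/10)
  Stage 1: F_1 = 10^(2.40/10) = 1.738, G_1 = 10^(−2.40/10) = 0.5754
  Stage 2: F_2 = 10^(2.36/10) = 1.722, G_2 = 10^(19.9/10) = 97.72
  Stage 3: F_3 = 10^(2.99/10) = 1.991, G_3 = 10^(8.30/10) = 6.761
Friis cascade:
  F = 1.738 + (1.722 − 1)/0.5754 + (1.991 − 1)/56.23 = 3.010
NF = 10 log₁₀(3.010) = 4.79 dB

4.79 dB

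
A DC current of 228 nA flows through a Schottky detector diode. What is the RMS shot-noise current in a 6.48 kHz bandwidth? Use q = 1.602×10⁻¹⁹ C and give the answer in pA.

21.8 pA

I_n = √(2qI·B)
2qI·B = 2 × 1.602×10⁻¹⁹ × 2.28×10⁻⁷ × 6.48×10³ = 4.73×10⁻²² A²
I_n = √(4.73×10⁻²²) = 2.18×10⁻¹¹ A = 21.8 pA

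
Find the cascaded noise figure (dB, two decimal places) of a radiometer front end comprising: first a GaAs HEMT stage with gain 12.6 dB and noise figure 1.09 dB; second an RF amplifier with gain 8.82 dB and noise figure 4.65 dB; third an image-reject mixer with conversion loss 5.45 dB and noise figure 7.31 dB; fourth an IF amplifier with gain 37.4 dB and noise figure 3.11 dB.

1.61 dB

Convert to linear (a loss of L dB is a gain of −L dB): F_i = 10^(NF_i/10), G_i = 10^(G_i,dB/10)
  Stage 1: F_1 = 10^(1.09/10) = 1.285, G_1 = 10^(12.6/10) = 18.20
  Stage 2: F_2 = 10^(4.65/10) = 2.917, G_2 = 10^(8.82/10) = 7.621
  Stage 3: F_3 = 10^(7.31/10) = 5.383, G_3 = 10^(−5.45/10) = 0.2851
  Stage 4: F_4 = 10^(3.11/10) = 2.046, G_4 = 10^(37.4/10) = 5495
Friis cascade:
  F = 1.285 + (2.917 − 1)/18.20 + (5.383 − 1)/138.7 + (2.046 − 1)/39.54 = 1.449
NF = 10 log₁₀(1.449) = 1.61 dB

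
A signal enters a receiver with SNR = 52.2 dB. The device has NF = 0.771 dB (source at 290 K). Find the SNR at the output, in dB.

51.429 dB

By definition F = SNR_in/SNR_out, so in dB: SNR_out = SNR_in − NF
SNR_out = 52.2 − 0.771 = 51.429 dB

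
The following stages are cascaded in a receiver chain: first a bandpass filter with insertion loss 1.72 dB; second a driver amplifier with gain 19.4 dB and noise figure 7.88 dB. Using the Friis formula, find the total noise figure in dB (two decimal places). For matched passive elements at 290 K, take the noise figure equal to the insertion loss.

9.60 dB

Convert to linear (a loss of L dB is a gain of −L dB): F_i = 10^(NF_i/10), G_i = 10^(G_i,dB/10)
  Stage 1: F_1 = 10^(1.72/10) = 1.486, G_1 = 10^(−1.72/10) = 0.6730
  Stage 2: F_2 = 10^(7.88/10) = 6.138, G_2 = 10^(19.4/10) = 87.10
Friis cascade:
  F = 1.486 + (6.138 − 1)/0.6730 = 9.120
NF = 10 log₁₀(9.120) = 9.60 dB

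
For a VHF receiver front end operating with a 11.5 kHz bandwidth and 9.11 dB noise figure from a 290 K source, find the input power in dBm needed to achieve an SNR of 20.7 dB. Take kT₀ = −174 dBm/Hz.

Sensitivity = −174 + 10 log₁₀(B) + NF + SNR_min
= −174 + 40.61 + 9.11 + 20.7
= −103.58 dBm → −103.6 dBm

−103.6 dBm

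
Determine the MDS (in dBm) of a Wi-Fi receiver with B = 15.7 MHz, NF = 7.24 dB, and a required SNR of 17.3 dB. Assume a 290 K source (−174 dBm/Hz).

−77.5 dBm

Sensitivity = −174 + 10 log₁₀(B) + NF + SNR_min
= −174 + 71.96 + 7.24 + 17.3
= −77.50 dBm → −77.5 dBm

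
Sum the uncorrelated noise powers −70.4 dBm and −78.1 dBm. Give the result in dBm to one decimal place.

−69.7 dBm

Convert to linear, add, convert back:
P₁ = 9.12×10⁻¹¹ W, P₂ = 1.55×10⁻¹¹ W
P_tot = 1.07×10⁻¹⁰ W → 10 log₁₀(P_tot / 10⁻³) = −69.7 dBm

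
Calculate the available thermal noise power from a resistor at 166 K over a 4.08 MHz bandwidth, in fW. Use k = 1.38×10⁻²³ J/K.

9.35 fW

P_n = kTB = 1.38×10⁻²³ × 166 × 4.08×10⁶ = 9.35×10⁻¹⁵ W = 9.35 fW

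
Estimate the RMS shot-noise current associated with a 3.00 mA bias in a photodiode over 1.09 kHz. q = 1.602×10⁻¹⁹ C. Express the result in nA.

I_n = √(2qI·B)
2qI·B = 2 × 1.602×10⁻¹⁹ × 3.00×10⁻³ × 1.09×10³ = 1.05×10⁻¹⁸ A²
I_n = √(1.05×10⁻¹⁸) = 1.02×10⁻⁹ A = 1.02 nA

1.02 nA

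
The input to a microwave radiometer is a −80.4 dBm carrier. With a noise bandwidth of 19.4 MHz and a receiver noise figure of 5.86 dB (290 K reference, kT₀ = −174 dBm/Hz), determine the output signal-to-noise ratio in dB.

Noise floor: N = −174 + 10 log₁₀(B) + NF
10 log₁₀(1.94×10⁷) = 72.88 dB
N = −174 + 72.88 + 5.86 = −95.26 dBm
SNR = P_sig − N = −80.4 − (−95.26) = 14.86 dB → 14.9 dB

14.9 dB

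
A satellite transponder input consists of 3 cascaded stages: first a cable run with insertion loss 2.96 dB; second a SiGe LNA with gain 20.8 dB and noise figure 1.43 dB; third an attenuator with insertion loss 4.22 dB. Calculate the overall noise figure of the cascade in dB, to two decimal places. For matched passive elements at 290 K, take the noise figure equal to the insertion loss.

Convert to linear (a loss of L dB is a gain of −L dB): F_i = 10^(NF_i/10), G_i = 10^(G_i,dB/10)
  Stage 1: F_1 = 10^(2.96/10) = 1.977, G_1 = 10^(−2.96/10) = 0.5058
  Stage 2: F_2 = 10^(1.43/10) = 1.390, G_2 = 10^(20.8/10) = 120.2
  Stage 3: F_3 = 10^(4.22/10) = 2.642, G_3 = 10^(−4.22/10) = 0.3784
Friis cascade:
  F = 1.977 + (1.390 − 1)/0.5058 + (2.642 − 1)/60.81 = 2.775
NF = 10 log₁₀(2.775) = 4.43 dB

4.43 dB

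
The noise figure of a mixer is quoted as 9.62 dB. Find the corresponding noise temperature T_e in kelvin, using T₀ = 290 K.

2367 K

F = 10^(9.62/10) = 9.1622
T_e = (F − 1)·T₀ = (9.1622 − 1) × 290 = 2367 K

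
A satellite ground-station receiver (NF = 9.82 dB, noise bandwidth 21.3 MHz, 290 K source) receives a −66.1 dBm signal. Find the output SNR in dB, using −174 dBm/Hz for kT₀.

24.8 dB

Noise floor: N = −174 + 10 log₁₀(B) + NF
10 log₁₀(2.13×10⁷) = 73.28 dB
N = −174 + 73.28 + 9.82 = −90.90 dBm
SNR = P_sig − N = −66.1 − (−90.90) = 24.80 dB → 24.8 dB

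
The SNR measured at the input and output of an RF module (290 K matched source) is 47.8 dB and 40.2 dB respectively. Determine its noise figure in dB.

7.6 dB

NF (dB) = SNR_in(dB) − SNR_out(dB) when the source is at T₀
NF = 47.8 − 40.2 = 7.6 dB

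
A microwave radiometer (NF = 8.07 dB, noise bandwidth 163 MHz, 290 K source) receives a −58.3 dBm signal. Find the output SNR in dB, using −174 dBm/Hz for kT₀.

Noise floor: N = −174 + 10 log₁₀(B) + NF
10 log₁₀(1.63×10⁸) = 82.12 dB
N = −174 + 82.12 + 8.07 = −83.81 dBm
SNR = P_sig − N = −58.3 − (−83.81) = 25.51 dB → 25.5 dB

25.5 dB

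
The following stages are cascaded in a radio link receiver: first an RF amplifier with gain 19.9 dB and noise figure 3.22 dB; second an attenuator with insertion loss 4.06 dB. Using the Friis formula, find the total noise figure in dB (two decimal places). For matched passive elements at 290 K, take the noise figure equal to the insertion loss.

3.25 dB

Convert to linear (a loss of L dB is a gain of −L dB): F_i = 10^(NF_i/10), G_i = 10^(G_i,dB/10)
  Stage 1: F_1 = 10^(3.22/10) = 2.099, G_1 = 10^(19.9/10) = 97.72
  Stage 2: F_2 = 10^(4.06/10) = 2.547, G_2 = 10^(−4.06/10) = 0.3926
Friis cascade:
  F = 2.099 + (2.547 − 1)/97.72 = 2.115
NF = 10 log₁₀(2.115) = 3.25 dB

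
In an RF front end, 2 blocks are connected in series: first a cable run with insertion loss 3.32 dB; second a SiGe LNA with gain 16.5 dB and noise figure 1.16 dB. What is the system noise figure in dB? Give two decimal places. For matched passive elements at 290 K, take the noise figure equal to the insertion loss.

Convert to linear (a loss of L dB is a gain of −L dB): F_i = 10^(NF_i/10), G_i = 10^(G_i,dB/10)
  Stage 1: F_1 = 10^(3.32/10) = 2.148, G_1 = 10^(−3.32/10) = 0.4656
  Stage 2: F_2 = 10^(1.16/10) = 1.306, G_2 = 10^(16.5/10) = 44.67
Friis cascade:
  F = 2.148 + (1.306 − 1)/0.4656 = 2.805
NF = 10 log₁₀(2.805) = 4.48 dB

4.48 dB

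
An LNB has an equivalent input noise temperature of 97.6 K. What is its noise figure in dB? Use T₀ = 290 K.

F = 1 + T_e/T₀ = 1 + 97.6/290 = 1.33655
NF = 10 log₁₀(1.33655) = 1.26 dB

1.26 dB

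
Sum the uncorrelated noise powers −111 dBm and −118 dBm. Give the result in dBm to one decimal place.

−110.2 dBm

Convert to linear, add, convert back:
P₁ = 7.94×10⁻¹⁵ W, P₂ = 1.58×10⁻¹⁵ W
P_tot = 9.53×10⁻¹⁵ W → 10 log₁₀(P_tot / 10⁻³) = −110.2 dBm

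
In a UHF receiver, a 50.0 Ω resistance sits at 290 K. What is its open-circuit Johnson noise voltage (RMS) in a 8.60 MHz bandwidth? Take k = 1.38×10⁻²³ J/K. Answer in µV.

2.62 µV

V_n = √(4kTRB)
4kTRB = 4 × 1.38×10⁻²³ × 290 × 5.00×10¹ × 8.60×10⁶ = 6.88×10⁻¹² V²
V_n = √(6.88×10⁻¹²) = 2.62×10⁻⁶ V = 2.62 µV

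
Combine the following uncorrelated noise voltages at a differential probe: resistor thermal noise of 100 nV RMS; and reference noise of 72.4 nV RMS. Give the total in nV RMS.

123 nV

Uncorrelated sources add in power (mean-square): V_tot = √(ΣV_i²)
V_tot = √[(1.00×10⁻⁷)² + (7.24×10⁻⁸)²] = 1.23×10⁻⁷ V = 123 nV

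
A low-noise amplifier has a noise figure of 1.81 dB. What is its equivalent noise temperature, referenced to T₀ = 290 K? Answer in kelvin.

F = 10^(1.81/10) = 1.51705
T_e = (F − 1)·T₀ = (1.51705 − 1) × 290 = 150 K

150 K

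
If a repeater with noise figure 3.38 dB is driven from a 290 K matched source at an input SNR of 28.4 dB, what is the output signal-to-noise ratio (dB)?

25.02 dB

By definition F = SNR_in/SNR_out, so in dB: SNR_out = SNR_in − NF
SNR_out = 28.4 − 3.38 = 25.02 dB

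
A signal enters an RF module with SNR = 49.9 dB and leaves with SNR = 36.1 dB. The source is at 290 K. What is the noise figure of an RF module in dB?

13.8 dB

NF (dB) = SNR_in(dB) − SNR_out(dB) when the source is at T₀
NF = 49.9 − 36.1 = 13.8 dB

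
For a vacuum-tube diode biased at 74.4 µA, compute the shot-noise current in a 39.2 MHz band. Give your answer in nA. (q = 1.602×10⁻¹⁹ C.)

30.6 nA

I_n = √(2qI·B)
2qI·B = 2 × 1.602×10⁻¹⁹ × 7.44×10⁻⁵ × 3.92×10⁷ = 9.34×10⁻¹⁶ A²
I_n = √(9.34×10⁻¹⁶) = 3.06×10⁻⁸ A = 30.6 nA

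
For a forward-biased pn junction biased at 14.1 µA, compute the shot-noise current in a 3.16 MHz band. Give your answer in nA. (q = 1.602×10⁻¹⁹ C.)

I_n = √(2qI·B)
2qI·B = 2 × 1.602×10⁻¹⁹ × 1.41×10⁻⁵ × 3.16×10⁶ = 1.43×10⁻¹⁷ A²
I_n = √(1.43×10⁻¹⁷) = 3.78×10⁻⁹ A = 3.78 nA

3.78 nA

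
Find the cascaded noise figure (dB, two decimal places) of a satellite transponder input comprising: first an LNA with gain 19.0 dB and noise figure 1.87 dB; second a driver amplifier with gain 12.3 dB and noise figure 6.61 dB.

2.00 dB

Convert to linear (a loss of L dB is a gain of −L dB): F_i = 10^(NF_i/10), G_i = 10^(G_i,dB/10)
  Stage 1: F_1 = 10^(1.87/10) = 1.538, G_1 = 10^(19.0/10) = 79.43
  Stage 2: F_2 = 10^(6.61/10) = 4.581, G_2 = 10^(12.3/10) = 16.98
Friis cascade:
  F = 1.538 + (4.581 − 1)/79.43 = 1.583
NF = 10 log₁₀(1.583) = 2.00 dB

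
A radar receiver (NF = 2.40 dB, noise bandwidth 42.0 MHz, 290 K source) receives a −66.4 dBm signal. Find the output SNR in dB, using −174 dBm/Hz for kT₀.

29.0 dB

Noise floor: N = −174 + 10 log₁₀(B) + NF
10 log₁₀(4.20×10⁷) = 76.23 dB
N = −174 + 76.23 + 2.40 = −95.37 dBm
SNR = P_sig − N = −66.4 − (−95.37) = 28.97 dB → 29.0 dB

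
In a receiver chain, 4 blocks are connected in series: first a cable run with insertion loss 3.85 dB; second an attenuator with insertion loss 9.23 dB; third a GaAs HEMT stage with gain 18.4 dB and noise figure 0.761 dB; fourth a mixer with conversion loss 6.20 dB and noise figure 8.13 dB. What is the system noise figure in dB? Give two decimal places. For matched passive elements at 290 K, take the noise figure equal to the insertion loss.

14.12 dB

Convert to linear (a loss of L dB is a gain of −L dB): F_i = 10^(NF_i/10), G_i = 10^(G_i,dB/10)
  Stage 1: F_1 = 10^(3.85/10) = 2.427, G_1 = 10^(−3.85/10) = 0.4121
  Stage 2: F_2 = 10^(9.23/10) = 8.375, G_2 = 10^(−9.23/10) = 0.1194
  Stage 3: F_3 = 10^(0.761/10) = 1.192, G_3 = 10^(18.4/10) = 69.18
  Stage 4: F_4 = 10^(8.13/10) = 6.501, G_4 = 10^(−6.20/10) = 0.2399
Friis cascade:
  F = 2.427 + (8.375 − 1)/0.4121 + (1.192 − 1)/0.04920 + (6.501 − 1)/3.404 = 25.83
NF = 10 log₁₀(25.83) = 14.12 dB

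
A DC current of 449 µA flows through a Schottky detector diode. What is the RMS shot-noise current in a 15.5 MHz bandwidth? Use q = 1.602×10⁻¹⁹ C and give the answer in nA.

47.2 nA

I_n = √(2qI·B)
2qI·B = 2 × 1.602×10⁻¹⁹ × 4.49×10⁻⁴ × 1.55×10⁷ = 2.23×10⁻¹⁵ A²
I_n = √(2.23×10⁻¹⁵) = 4.72×10⁻⁸ A = 47.2 nA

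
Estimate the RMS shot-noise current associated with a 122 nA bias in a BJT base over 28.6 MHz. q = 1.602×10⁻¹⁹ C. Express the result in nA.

I_n = √(2qI·B)
2qI·B = 2 × 1.602×10⁻¹⁹ × 1.22×10⁻⁷ × 2.86×10⁷ = 1.12×10⁻¹⁸ A²
I_n = √(1.12×10⁻¹⁸) = 1.06×10⁻⁹ A = 1.06 nA

1.06 nA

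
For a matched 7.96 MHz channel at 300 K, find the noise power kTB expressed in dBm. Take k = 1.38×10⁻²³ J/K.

−104.8 dBm

P_n = kTB = 1.38×10⁻²³ × 300 × 7.96×10⁶ = 3.30×10⁻¹⁴ W
In dBm: 10 log₁₀(3.30×10⁻¹⁴ / 10⁻³) = −104.8 dBm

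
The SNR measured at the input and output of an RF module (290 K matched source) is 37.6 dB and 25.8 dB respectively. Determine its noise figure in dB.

NF (dB) = SNR_in(dB) − SNR_out(dB) when the source is at T₀
NF = 37.6 − 25.8 = 11.8 dB

11.8 dB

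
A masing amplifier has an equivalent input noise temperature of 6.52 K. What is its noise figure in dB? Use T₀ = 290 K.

F = 1 + T_e/T₀ = 1 + 6.52/290 = 1.02248
NF = 10 log₁₀(1.02248) = 0.097 dB

0.097 dB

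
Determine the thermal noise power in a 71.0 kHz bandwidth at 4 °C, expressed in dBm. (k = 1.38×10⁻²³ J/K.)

T = 4 °C + 273.15 = 277.15 K
P_n = kTB = 1.38×10⁻²³ × 277.15 × 7.10×10⁴ = 2.72×10⁻¹⁶ W
In dBm: 10 log₁₀(2.72×10⁻¹⁶ / 10⁻³) = −125.7 dBm

−125.7 dBm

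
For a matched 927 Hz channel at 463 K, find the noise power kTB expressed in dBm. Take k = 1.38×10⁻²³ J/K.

−142.3 dBm

P_n = kTB = 1.38×10⁻²³ × 463 × 9.27×10² = 5.92×10⁻¹⁸ W
In dBm: 10 log₁₀(5.92×10⁻¹⁸ / 10⁻³) = −142.3 dBm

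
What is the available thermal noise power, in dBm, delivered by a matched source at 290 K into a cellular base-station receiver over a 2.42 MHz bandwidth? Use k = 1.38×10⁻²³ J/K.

−110.1 dBm

P_n = kTB = 1.38×10⁻²³ × 290 × 2.42×10⁶ = 9.68×10⁻¹⁵ W
In dBm: 10 log₁₀(9.68×10⁻¹⁵ / 10⁻³) = −110.1 dBm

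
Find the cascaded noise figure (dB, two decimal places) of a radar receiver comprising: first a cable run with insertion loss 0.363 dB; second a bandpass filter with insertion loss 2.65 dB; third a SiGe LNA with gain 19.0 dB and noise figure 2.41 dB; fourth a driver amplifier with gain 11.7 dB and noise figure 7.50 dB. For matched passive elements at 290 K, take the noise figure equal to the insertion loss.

Convert to linear (a loss of L dB is a gain of −L dB): F_i = 10^(NF_i/10), G_i = 10^(G_i,dB/10)
  Stage 1: F_1 = 10^(0.363/10) = 1.087, G_1 = 10^(−0.363/10) = 0.9198
  Stage 2: F_2 = 10^(2.65/10) = 1.841, G_2 = 10^(−2.65/10) = 0.5433
  Stage 3: F_3 = 10^(2.41/10) = 1.742, G_3 = 10^(19.0/10) = 79.43
  Stage 4: F_4 = 10^(7.50/10) = 5.623, G_4 = 10^(11.7/10) = 14.79
Friis cascade:
  F = 1.087 + (1.841 − 1)/0.9198 + (1.742 − 1)/0.4997 + (5.623 − 1)/39.69 = 3.602
NF = 10 log₁₀(3.602) = 5.57 dB

5.57 dB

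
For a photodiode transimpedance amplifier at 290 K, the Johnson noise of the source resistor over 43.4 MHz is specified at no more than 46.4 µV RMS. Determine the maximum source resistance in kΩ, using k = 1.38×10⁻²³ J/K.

3.10 kΩ

Johnson–Nyquist: V_n = √(4kTRB) ⇒ R = V_n² / (4kTB)
4kTB = 4 × 1.38×10⁻²³ × 290 × 4.34×10⁷ = 6.95×10⁻¹³
R = (4.64×10⁻⁵)² / 6.95×10⁻¹³ = 3.10×10³ Ω = 3.10 kΩ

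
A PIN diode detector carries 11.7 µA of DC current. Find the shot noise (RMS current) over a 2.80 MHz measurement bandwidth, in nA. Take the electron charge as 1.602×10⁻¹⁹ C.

3.24 nA

I_n = √(2qI·B)
2qI·B = 2 × 1.602×10⁻¹⁹ × 1.17×10⁻⁵ × 2.80×10⁶ = 1.05×10⁻¹⁷ A²
I_n = √(1.05×10⁻¹⁷) = 3.24×10⁻⁹ A = 3.24 nA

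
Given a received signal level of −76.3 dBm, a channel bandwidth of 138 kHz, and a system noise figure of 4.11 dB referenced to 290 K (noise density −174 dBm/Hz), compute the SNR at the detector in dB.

Noise floor: N = −174 + 10 log₁₀(B) + NF
10 log₁₀(1.38×10⁵) = 51.4 dB
N = −174 + 51.4 + 4.11 = −118.49 dBm
SNR = P_sig − N = −76.3 − (−118.49) = 42.19 dB → 42.2 dB

42.2 dB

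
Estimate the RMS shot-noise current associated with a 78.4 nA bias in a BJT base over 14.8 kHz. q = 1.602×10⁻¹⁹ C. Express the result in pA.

19.3 pA

I_n = √(2qI·B)
2qI·B = 2 × 1.602×10⁻¹⁹ × 7.84×10⁻⁸ × 1.48×10⁴ = 3.72×10⁻²² A²
I_n = √(3.72×10⁻²²) = 1.93×10⁻¹¹ A = 19.3 pA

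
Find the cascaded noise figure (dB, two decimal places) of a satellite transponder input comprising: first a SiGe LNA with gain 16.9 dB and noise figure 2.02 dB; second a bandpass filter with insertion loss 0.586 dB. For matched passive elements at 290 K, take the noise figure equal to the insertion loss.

2.03 dB

Convert to linear (a loss of L dB is a gain of −L dB): F_i = 10^(NF_i/10), G_i = 10^(G_i,dB/10)
  Stage 1: F_1 = 10^(2.02/10) = 1.592, G_1 = 10^(16.9/10) = 48.98
  Stage 2: F_2 = 10^(0.586/10) = 1.144, G_2 = 10^(−0.586/10) = 0.8738
Friis cascade:
  F = 1.592 + (1.144 − 1)/48.98 = 1.595
NF = 10 log₁₀(1.595) = 2.03 dB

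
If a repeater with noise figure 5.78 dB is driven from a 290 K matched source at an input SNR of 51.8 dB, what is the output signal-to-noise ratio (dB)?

By definition F = SNR_in/SNR_out, so in dB: SNR_out = SNR_in − NF
SNR_out = 51.8 − 5.78 = 46.02 dB

46.02 dB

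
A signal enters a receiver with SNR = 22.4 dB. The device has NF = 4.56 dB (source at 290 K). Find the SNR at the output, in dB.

By definition F = SNR_in/SNR_out, so in dB: SNR_out = SNR_in − NF
SNR_out = 22.4 − 4.56 = 17.84 dB

17.84 dB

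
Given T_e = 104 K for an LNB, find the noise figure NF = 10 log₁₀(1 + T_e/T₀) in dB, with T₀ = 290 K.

1.33 dB

F = 1 + T_e/T₀ = 1 + 104/290 = 1.35862
NF = 10 log₁₀(1.35862) = 1.33 dB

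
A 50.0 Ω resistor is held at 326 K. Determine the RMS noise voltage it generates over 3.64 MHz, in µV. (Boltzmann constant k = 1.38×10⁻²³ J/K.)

V_n = √(4kTRB)
4kTRB = 4 × 1.38×10⁻²³ × 326 × 5.00×10¹ × 3.64×10⁶ = 3.28×10⁻¹² V²
V_n = √(3.28×10⁻¹²) = 1.81×10⁻⁶ V = 1.81 µV

1.81 µV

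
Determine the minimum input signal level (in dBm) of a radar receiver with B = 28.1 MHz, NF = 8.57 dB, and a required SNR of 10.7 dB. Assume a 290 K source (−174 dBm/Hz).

Sensitivity = −174 + 10 log₁₀(B) + NF + SNR_min
= −174 + 74.49 + 8.57 + 10.7
= −80.24 dBm → −80.2 dBm

−80.2 dBm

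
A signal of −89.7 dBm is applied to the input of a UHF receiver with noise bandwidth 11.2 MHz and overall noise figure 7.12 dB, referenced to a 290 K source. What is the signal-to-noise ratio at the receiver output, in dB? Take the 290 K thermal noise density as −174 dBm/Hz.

Noise floor: N = −174 + 10 log₁₀(B) + NF
10 log₁₀(1.12×10⁷) = 70.49 dB
N = −174 + 70.49 + 7.12 = −96.39 dBm
SNR = P_sig − N = −89.7 − (−96.39) = 6.69 dB → 6.7 dB

6.7 dB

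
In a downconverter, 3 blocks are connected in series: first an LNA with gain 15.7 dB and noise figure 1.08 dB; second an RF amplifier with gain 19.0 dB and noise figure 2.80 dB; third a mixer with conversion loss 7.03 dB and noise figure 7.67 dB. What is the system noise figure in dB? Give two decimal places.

1.17 dB

Convert to linear (a loss of L dB is a gain of −L dB): F_i = 10^(NF_i/10), G_i = 10^(G_i,dB/10)
  Stage 1: F_1 = 10^(1.08/10) = 1.282, G_1 = 10^(15.7/10) = 37.15
  Stage 2: F_2 = 10^(2.80/10) = 1.905, G_2 = 10^(19.0/10) = 79.43
  Stage 3: F_3 = 10^(7.67/10) = 5.848, G_3 = 10^(−7.03/10) = 0.1982
Friis cascade:
  F = 1.282 + (1.905 − 1)/37.15 + (5.848 − 1)/2951 = 1.308
NF = 10 log₁₀(1.308) = 1.17 dB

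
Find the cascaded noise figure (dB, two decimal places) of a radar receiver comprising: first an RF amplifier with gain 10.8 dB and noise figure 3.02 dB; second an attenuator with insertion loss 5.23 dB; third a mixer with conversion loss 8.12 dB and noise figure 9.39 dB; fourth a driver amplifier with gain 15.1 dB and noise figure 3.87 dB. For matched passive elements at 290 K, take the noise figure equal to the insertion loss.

8.40 dB

Convert to linear (a loss of L dB is a gain of −L dB): F_i = 10^(NF_i/10), G_i = 10^(G_i,dB/10)
  Stage 1: F_1 = 10^(3.02/10) = 2.004, G_1 = 10^(10.8/10) = 12.02
  Stage 2: F_2 = 10^(5.23/10) = 3.334, G_2 = 10^(−5.23/10) = 0.2999
  Stage 3: F_3 = 10^(9.39/10) = 8.690, G_3 = 10^(−8.12/10) = 0.1542
  Stage 4: F_4 = 10^(3.87/10) = 2.438, G_4 = 10^(15.1/10) = 32.36
Friis cascade:
  F = 2.004 + (3.334 − 1)/12.02 + (8.690 − 1)/3.606 + (2.438 − 1)/0.5559 = 6.918
NF = 10 log₁₀(6.918) = 8.40 dB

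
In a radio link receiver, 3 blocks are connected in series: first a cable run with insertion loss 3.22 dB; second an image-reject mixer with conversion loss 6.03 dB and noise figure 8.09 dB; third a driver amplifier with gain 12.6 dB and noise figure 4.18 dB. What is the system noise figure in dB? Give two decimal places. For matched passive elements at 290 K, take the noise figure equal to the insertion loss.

Convert to linear (a loss of L dB is a gain of −L dB): F_i = 10^(NF_i/10), G_i = 10^(G_i,dB/10)
  Stage 1: F_1 = 10^(3.22/10) = 2.099, G_1 = 10^(−3.22/10) = 0.4764
  Stage 2: F_2 = 10^(8.09/10) = 6.442, G_2 = 10^(−6.03/10) = 0.2495
  Stage 3: F_3 = 10^(4.18/10) = 2.618, G_3 = 10^(12.6/10) = 18.20
Friis cascade:
  F = 2.099 + (6.442 − 1)/0.4764 + (2.618 − 1)/0.1189 = 27.14
NF = 10 log₁₀(27.14) = 14.34 dB

14.34 dB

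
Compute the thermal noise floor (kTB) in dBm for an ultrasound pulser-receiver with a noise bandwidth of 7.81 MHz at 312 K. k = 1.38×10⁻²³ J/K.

−104.7 dBm

P_n = kTB = 1.38×10⁻²³ × 312 × 7.81×10⁶ = 3.36×10⁻¹⁴ W
In dBm: 10 log₁₀(3.36×10⁻¹⁴ / 10⁻³) = −104.7 dBm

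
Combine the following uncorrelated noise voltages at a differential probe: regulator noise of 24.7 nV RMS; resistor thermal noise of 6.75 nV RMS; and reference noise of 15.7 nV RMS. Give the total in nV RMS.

Uncorrelated sources add in power (mean-square): V_tot = √(ΣV_i²)
V_tot = √[(2.47×10⁻⁸)² + (6.75×10⁻⁹)² + (1.57×10⁻⁸)²] = 3.00×10⁻⁸ V = 30.0 nV

30.0 nV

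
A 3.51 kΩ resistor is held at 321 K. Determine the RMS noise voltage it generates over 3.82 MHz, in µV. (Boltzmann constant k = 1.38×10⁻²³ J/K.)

V_n = √(4kTRB)
4kTRB = 4 × 1.38×10⁻²³ × 321 × 3.51×10³ × 3.82×10⁶ = 2.38×10⁻¹⁰ V²
V_n = √(2.38×10⁻¹⁰) = 1.54×10⁻⁵ V = 15.4 µV

15.4 µV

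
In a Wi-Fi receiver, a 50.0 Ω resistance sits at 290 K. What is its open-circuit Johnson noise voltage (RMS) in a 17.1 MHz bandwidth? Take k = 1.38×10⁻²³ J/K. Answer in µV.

3.70 µV

V_n = √(4kTRB)
4kTRB = 4 × 1.38×10⁻²³ × 290 × 5.00×10¹ × 1.71×10⁷ = 1.37×10⁻¹¹ V²
V_n = √(1.37×10⁻¹¹) = 3.70×10⁻⁶ V = 3.70 µV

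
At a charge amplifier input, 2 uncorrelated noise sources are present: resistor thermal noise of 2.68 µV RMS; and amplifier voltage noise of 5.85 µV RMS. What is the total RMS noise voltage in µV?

Uncorrelated sources add in power (mean-square): V_tot = √(ΣV_i²)
V_tot = √[(2.68×10⁻⁶)² + (5.85×10⁻⁶)²] = 6.43×10⁻⁶ V = 6.43 µV

6.43 µV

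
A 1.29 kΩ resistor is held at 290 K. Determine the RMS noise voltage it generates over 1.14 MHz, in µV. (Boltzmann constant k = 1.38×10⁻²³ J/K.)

V_n = √(4kTRB)
4kTRB = 4 × 1.38×10⁻²³ × 290 × 1.29×10³ × 1.14×10⁶ = 2.35×10⁻¹¹ V²
V_n = √(2.35×10⁻¹¹) = 4.85×10⁻⁶ V = 4.85 µV

4.85 µV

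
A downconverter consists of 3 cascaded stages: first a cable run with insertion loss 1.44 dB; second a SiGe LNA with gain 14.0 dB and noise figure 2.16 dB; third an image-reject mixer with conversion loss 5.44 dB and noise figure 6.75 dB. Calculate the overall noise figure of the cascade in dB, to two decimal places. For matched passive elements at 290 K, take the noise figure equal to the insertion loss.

3.98 dB

Convert to linear (a loss of L dB is a gain of −L dB): F_i = 10^(NF_i/10), G_i = 10^(G_i,dB/10)
  Stage 1: F_1 = 10^(1.44/10) = 1.393, G_1 = 10^(−1.44/10) = 0.7178
  Stage 2: F_2 = 10^(2.16/10) = 1.644, G_2 = 10^(14.0/10) = 25.12
  Stage 3: F_3 = 10^(6.75/10) = 4.732, G_3 = 10^(−5.44/10) = 0.2858
Friis cascade:
  F = 1.393 + (1.644 − 1)/0.7178 + (4.732 − 1)/18.03 = 2.498
NF = 10 log₁₀(2.498) = 3.98 dB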